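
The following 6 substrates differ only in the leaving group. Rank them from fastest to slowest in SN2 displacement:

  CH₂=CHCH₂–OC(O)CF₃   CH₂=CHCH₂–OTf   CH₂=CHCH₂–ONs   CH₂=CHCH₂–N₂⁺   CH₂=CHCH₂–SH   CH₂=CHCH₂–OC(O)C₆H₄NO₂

Identical carbon frameworks mean the comparison reduces to leaving-group quality.
Rank by basicity of the departing species: weakest base leaves most easily.
CH₂=CHCH₂–N₂⁺ loses N₂: no meaningful conjugate acid; N₂ departs as an exceptionally stable neutral molecule
CH₂=CHCH₂–OTf loses OTf⁻: pKₐ(CF₃SO₃H (triflic acid)) ≈ -14
CH₂=CHCH₂–ONs loses ONs⁻: pKₐ(p-O₂NC₆H₄SO₃H) ≈ -3.5
CH₂=CHCH₂–OC(O)CF₃ loses CF₃COO⁻: pKₐ(CF₃COOH) ≈ 0.2
CH₂=CHCH₂–OC(O)C₆H₄NO₂ loses p-O₂N–C₆H₄–COO⁻: pKₐ(p-nitrobenzoic acid) ≈ 3.4
CH₂=CHCH₂–SH loses HS⁻: pKₐ(H₂S) ≈ 7

CH₂=CHCH₂–N₂⁺ > CH₂=CHCH₂–OTf > CH₂=CHCH₂–ONs > CH₂=CHCH₂–OC(O)CF₃ > CH₂=CHCH₂–OC(O)C₆H₄NO₂ > CH₂=CHCH₂–SH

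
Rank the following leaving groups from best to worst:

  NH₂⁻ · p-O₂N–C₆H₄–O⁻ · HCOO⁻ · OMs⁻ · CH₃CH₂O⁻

OMs⁻ > HCOO⁻ > p-O₂N–C₆H₄–O⁻ > CH₃CH₂O⁻ > NH₂⁻

OMs⁻: pKₐ(CH₃SO₃H (MsOH)) ≈ -1.9
HCOO⁻: pKₐ(HCOOH) ≈ 3.8
p-O₂N–C₆H₄–O⁻: pKₐ(p-nitrophenol) ≈ 7.2
CH₃CH₂O⁻: pKₐ(CH₃CH₂OH) ≈ 16
NH₂⁻: pKₐ(NH₃) ≈ 38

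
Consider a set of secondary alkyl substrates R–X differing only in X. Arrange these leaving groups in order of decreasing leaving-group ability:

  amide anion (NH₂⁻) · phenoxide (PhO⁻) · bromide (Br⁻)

bromide (Br⁻) > phenoxide (PhO⁻) > amide anion (NH₂⁻)

A good leaving group is a weak base: the lower the pKₐ of its conjugate acid, the more readily it departs.
bromide (Br⁻): pKₐ(HBr) ≈ -9 — weak base; good leaving group
phenoxide (PhO⁻): pKₐ(C₆H₅OH (phenol)) ≈ 10
amide anion (NH₂⁻): pKₐ(NH₃) ≈ 38 — extremely strong base; never a leaving group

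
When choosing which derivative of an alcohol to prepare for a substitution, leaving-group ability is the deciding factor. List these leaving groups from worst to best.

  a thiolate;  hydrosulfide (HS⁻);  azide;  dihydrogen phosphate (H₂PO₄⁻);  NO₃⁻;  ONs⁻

a thiolate < hydrosulfide (HS⁻) < azide < dihydrogen phosphate (H₂PO₄⁻) < NO₃⁻ < ONs⁻

ONs⁻: pKₐ(p-O₂NC₆H₄SO₃H) ≈ -3.5 — p-nitro group further stabilises the sulfonate
NO₃⁻: pKₐ(HNO₃) ≈ -1.3 — resonance-delocalised over three oxygens
dihydrogen phosphate (H₂PO₄⁻): pKₐ(H₃PO₄) ≈ 2.1
azide: pKₐ(HN₃) ≈ 4.7 — linear, resonance-stabilised
hydrosulfide (HS⁻): pKₐ(H₂S) ≈ 7 — larger and more polarisable than the oxygen analogue
a thiolate: pKₐ(RSH (a thiol)) ≈ 10.5 — moderately basic; rarely leaves without activation
The question asks for worst first, so the sequence is read in increasing leaving-group ability.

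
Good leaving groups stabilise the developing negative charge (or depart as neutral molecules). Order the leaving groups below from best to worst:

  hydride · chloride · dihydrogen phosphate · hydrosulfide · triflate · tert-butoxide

triflate > chloride > dihydrogen phosphate > hydrosulfide > tert-butoxide > hydride

A good leaving group is a weak base: the lower the pKₐ of its conjugate acid, the more readily it departs.
triflate: pKₐ(CF₃SO₃H (triflic acid)) ≈ -14
chloride: pKₐ(HCl) ≈ -7
dihydrogen phosphate: pKₐ(H₃PO₄) ≈ 2.1
hydrosulfide: pKₐ(H₂S) ≈ 7 — larger and more polarisable than the oxygen analogue
tert-butoxide: pKₐ(t-BuOH) ≈ 18 — bulky, strongly basic alkoxide
hydride: pKₐ(H₂) ≈ 36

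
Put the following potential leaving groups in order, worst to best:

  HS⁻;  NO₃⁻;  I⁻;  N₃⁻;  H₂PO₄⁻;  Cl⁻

HS⁻ < N₃⁻ < H₂PO₄⁻ < NO₃⁻ < Cl⁻ < I⁻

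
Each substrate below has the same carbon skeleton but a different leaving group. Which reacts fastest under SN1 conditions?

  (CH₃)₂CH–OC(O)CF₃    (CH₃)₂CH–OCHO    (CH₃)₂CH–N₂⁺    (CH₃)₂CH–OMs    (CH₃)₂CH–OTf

The skeletons are identical, so relative rate is governed entirely by leaving-group ability.
Rank by basicity of the departing species: weakest base leaves most easily.
(CH₃)₂CH–N₂⁺ loses N₂: no meaningful conjugate acid; N₂ departs as an exceptionally stable neutral molecule
(CH₃)₂CH–OTf loses OTf⁻: pKₐ(CF₃SO₃H (triflic acid)) ≈ -14
(CH₃)₂CH–OMs loses OMs⁻: pKₐ(CH₃SO₃H (MsOH)) ≈ -1.9
(CH₃)₂CH–OC(O)CF₃ loses CF₃COO⁻: pKₐ(CF₃COOH) ≈ 0.2
(CH₃)₂CH–OCHO loses HCOO⁻: pKₐ(HCOOH) ≈ 3.8

(CH₃)₂CH–N₂⁺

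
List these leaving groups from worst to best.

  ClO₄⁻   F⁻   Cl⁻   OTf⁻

F⁻ < Cl⁻ < ClO₄⁻ < OTf⁻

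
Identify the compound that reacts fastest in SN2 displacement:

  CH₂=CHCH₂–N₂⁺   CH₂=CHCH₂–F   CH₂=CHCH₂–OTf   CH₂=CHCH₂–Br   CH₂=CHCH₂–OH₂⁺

With the same alkyl group throughout, only the leaving group differentiates the rates.
Leaving-group ability tracks the stability of the departed species; conjugate-acid pKₐ is the usual yardstick (lower pKₐ → better LG).
CH₂=CHCH₂–N₂⁺ loses N₂: no meaningful conjugate acid; N₂ departs as an exceptionally stable neutral molecule
CH₂=CHCH₂–OTf loses OTf⁻: pKₐ(CF₃SO₃H (triflic acid)) ≈ -14
CH₂=CHCH₂–Br loses Br⁻: pKₐ(HBr) ≈ -9
CH₂=CHCH₂–OH₂⁺ loses H₂O: pKₐ(H₃O⁺) ≈ -1.7
CH₂=CHCH₂–F loses F⁻: pKₐ(HF) ≈ 3.2

CH₂=CHCH₂–N₂⁺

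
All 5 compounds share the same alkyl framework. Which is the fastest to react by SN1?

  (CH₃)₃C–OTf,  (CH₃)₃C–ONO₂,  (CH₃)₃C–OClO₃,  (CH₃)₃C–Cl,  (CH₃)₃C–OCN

(CH₃)₃C–OTf

Same R in every case — rank the leaving groups.
A good leaving group is a weak base: the lower the pKₐ of its conjugate acid, the more readily it departs.
(CH₃)₃C–OTf loses OTf⁻: pKₐ(CF₃SO₃H (triflic acid)) ≈ -14
(CH₃)₃C–OClO₃ loses ClO₄⁻: pKₐ(HClO₄) ≈ -10
(CH₃)₃C–Cl loses Cl⁻: pKₐ(HCl) ≈ -7
(CH₃)₃C–ONO₂ loses NO₃⁻: pKₐ(HNO₃) ≈ -1.3
(CH₃)₃C–OCN loses NCO⁻: pKₐ(HOCN) ≈ 3.5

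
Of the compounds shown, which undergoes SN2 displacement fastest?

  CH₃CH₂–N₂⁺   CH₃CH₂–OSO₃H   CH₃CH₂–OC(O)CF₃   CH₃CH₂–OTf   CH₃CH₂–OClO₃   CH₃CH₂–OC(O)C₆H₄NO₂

Identical carbon frameworks mean the comparison reduces to leaving-group quality.
Leaving-group ability tracks the stability of the departed species; conjugate-acid pKₐ is the usual yardstick (lower pKₐ → better LG).
CH₃CH₂–N₂⁺ loses N₂: no meaningful conjugate acid; N₂ departs as an exceptionally stable neutral molecule
CH₃CH₂–OTf loses OTf⁻: pKₐ(CF₃SO₃H (triflic acid)) ≈ -14
CH₃CH₂–OClO₃ loses ClO₄⁻: pKₐ(HClO₄) ≈ -10
CH₃CH₂–OSO₃H loses HSO₄⁻: pKₐ(H₂SO₄) ≈ -3
CH₃CH₂–OC(O)CF₃ loses CF₃COO⁻: pKₐ(CF₃COOH) ≈ 0.2
CH₃CH₂–OC(O)C₆H₄NO₂ loses p-O₂N–C₆H₄–COO⁻: pKₐ(p-nitrobenzoic acid) ≈ 3.4

CH₃CH₂–N₂⁺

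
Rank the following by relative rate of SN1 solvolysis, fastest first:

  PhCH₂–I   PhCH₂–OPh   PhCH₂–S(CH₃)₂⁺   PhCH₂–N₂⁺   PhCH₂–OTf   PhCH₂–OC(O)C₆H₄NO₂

Identical carbon frameworks mean the comparison reduces to leaving-group quality.
The more stable X⁻ (or X) is on its own — i.e. the weaker a base it is — the better a leaving group it makes.
PhCH₂–N₂⁺ loses N₂: no meaningful conjugate acid; N₂ departs as an exceptionally stable neutral molecule
PhCH₂–OTf loses OTf⁻: pKₐ(CF₃SO₃H (triflic acid)) ≈ -14
PhCH₂–I loses I⁻: pKₐ(HI) ≈ -10
PhCH₂–S(CH₃)₂⁺ loses SR'₂: pKₐ(R'₂SH⁺) ≈ -7
PhCH₂–OC(O)C₆H₄NO₂ loses p-O₂N–C₆H₄–COO⁻: pKₐ(p-nitrobenzoic acid) ≈ 3.4
PhCH₂–OPh loses PhO⁻: pKₐ(C₆H₅OH (phenol)) ≈ 10

PhCH₂–N₂⁺ > PhCH₂–OTf > PhCH₂–I > PhCH₂–S(CH₃)₂⁺ > PhCH₂–OC(O)C₆H₄NO₂ > PhCH₂–OPh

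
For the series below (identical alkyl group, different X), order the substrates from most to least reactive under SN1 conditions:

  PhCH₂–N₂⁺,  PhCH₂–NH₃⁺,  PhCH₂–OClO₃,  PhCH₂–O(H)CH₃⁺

PhCH₂–N₂⁺ > PhCH₂–OClO₃ > PhCH₂–O(H)CH₃⁺ > PhCH₂–NH₃⁺

Same R in every case — rank the leaving groups.
Leaving-group ability tracks the stability of the departed species; conjugate-acid pKₐ is the usual yardstick (lower pKₐ → better LG).
PhCH₂–N₂⁺ loses N₂: no meaningful conjugate acid; N₂ departs as an exceptionally stable neutral molecule
PhCH₂–OClO₃ loses ClO₄⁻: pKₐ(HClO₄) ≈ -10
PhCH₂–O(H)CH₃⁺ loses R'OH: pKₐ(R'OH₂⁺) ≈ -2.4
PhCH₂–NH₃⁺ loses NH₃: pKₐ(NH₄⁺) ≈ 9.2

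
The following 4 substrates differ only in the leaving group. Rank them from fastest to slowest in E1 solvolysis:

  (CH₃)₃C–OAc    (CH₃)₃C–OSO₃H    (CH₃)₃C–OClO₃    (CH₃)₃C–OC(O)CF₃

Identical carbon frameworks mean the comparison reduces to leaving-group quality.
The more stable X⁻ (or X) is on its own — i.e. the weaker a base it is — the better a leaving group it makes.
(CH₃)₃C–OClO₃ loses ClO₄⁻: pKₐ(HClO₄) ≈ -10
(CH₃)₃C–OSO₃H loses HSO₄⁻: pKₐ(H₂SO₄) ≈ -3
(CH₃)₃C–OC(O)CF₃ loses CF₃COO⁻: pKₐ(CF₃COOH) ≈ 0.2
(CH₃)₃C–OAc loses AcO⁻: pKₐ(CH₃COOH) ≈ 4.8

(CH₃)₃C–OClO₃ > (CH₃)₃C–OSO₃H > (CH₃)₃C–OC(O)CF₃ > (CH₃)₃C–OAc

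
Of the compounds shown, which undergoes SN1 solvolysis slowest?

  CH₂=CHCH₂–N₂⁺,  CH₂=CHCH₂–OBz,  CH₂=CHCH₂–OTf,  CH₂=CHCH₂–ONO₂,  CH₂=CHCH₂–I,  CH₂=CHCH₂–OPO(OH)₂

CH₂=CHCH₂–OBz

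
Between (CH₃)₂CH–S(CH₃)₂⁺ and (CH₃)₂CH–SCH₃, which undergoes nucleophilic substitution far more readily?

(CH₃)₂CH–S(CH₃)₂⁺

From (CH₃)₂CH–SCH₃ the departing group would be RS⁻ (pKₐ(RSH (a thiol)) ≈ 10.5). Moderately basic; rarely leaves without activation.
From (CH₃)₂CH–S(CH₃)₂⁺ the leaving group is SR'₂ (pKₐ(R'₂SH⁺) ≈ -7). Neutral; leaves from a sulfonium salt (R–SR'₂⁺).
(In practice (CH₃)₂CH–S(CH₃)₂⁺ is made from (CH₃)₂CH–SCH₃ by S-methylation with CH₃I, allowing neutral dimethyl sulfide, rather than methanethiolate, to depart.)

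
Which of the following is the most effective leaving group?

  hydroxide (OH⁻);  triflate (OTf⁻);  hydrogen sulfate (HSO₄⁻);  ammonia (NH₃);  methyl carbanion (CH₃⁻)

triflate (OTf⁻): pKₐ(CF₃SO₃H (triflic acid)) ≈ -14
hydrogen sulfate (HSO₄⁻): pKₐ(H₂SO₄) ≈ -3
ammonia (NH₃): pKₐ(NH₄⁺) ≈ 9.2
hydroxide (OH⁻): pKₐ(H₂O) ≈ 15.7
methyl carbanion (CH₃⁻): pKₐ(CH₄) ≈ 48

triflate (OTf⁻)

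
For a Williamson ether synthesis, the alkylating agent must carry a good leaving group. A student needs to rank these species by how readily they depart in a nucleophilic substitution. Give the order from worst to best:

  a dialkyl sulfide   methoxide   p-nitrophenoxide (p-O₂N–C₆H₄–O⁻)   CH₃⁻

Rank by basicity of the departing species: weakest base leaves most easily.
a dialkyl sulfide: pKₐ(R'₂SH⁺) ≈ -7
p-nitrophenoxide (p-O₂N–C₆H₄–O⁻): pKₐ(p-nitrophenol) ≈ 7.2
methoxide: pKₐ(CH₃OH) ≈ 15.5
CH₃⁻: pKₐ(CH₄) ≈ 48
Listed from poorest to best leaving group as asked.

CH₃⁻ < methoxide < p-nitrophenoxide (p-O₂N–C₆H₄–O⁻) < a dialkyl sulfide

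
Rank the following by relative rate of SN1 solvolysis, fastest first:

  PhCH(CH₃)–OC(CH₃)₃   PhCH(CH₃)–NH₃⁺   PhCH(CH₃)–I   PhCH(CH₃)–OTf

The skeletons are identical, so relative rate is governed entirely by leaving-group ability.
Rank by basicity of the departing species: weakest base leaves most easily.
PhCH(CH₃)–OTf loses OTf⁻: pKₐ(CF₃SO₃H (triflic acid)) ≈ -14
PhCH(CH₃)–I loses I⁻: pKₐ(HI) ≈ -10
PhCH(CH₃)–NH₃⁺ loses NH₃: pKₐ(NH₄⁺) ≈ 9.2
PhCH(CH₃)–OC(CH₃)₃ loses (CH₃)₃CO⁻: pKₐ(t-BuOH) ≈ 18

PhCH(CH₃)–OTf > PhCH(CH₃)–I > PhCH(CH₃)–NH₃⁺ > PhCH(CH₃)–OC(CH₃)₃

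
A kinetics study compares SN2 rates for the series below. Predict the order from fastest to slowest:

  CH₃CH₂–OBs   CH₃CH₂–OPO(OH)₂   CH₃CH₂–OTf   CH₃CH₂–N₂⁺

CH₃CH₂–N₂⁺ > CH₃CH₂–OTf > CH₃CH₂–OBs > CH₃CH₂–OPO(OH)₂

Identical carbon frameworks mean the comparison reduces to leaving-group quality.
Rank by basicity of the departing species: weakest base leaves most easily.
CH₃CH₂–N₂⁺ loses N₂: no meaningful conjugate acid; N₂ departs as an exceptionally stable neutral molecule
CH₃CH₂–OTf loses OTf⁻: pKₐ(CF₃SO₃H (triflic acid)) ≈ -14
CH₃CH₂–OBs loses OBs⁻: pKₐ(p-BrC₆H₄SO₃H) ≈ -2.8
CH₃CH₂–OPO(OH)₂ loses H₂PO₄⁻: pKₐ(H₃PO₄) ≈ 2.1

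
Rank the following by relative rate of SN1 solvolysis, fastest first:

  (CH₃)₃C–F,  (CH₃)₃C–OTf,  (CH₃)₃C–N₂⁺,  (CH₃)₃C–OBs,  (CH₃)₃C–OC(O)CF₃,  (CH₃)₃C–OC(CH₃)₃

(CH₃)₃C–N₂⁺ > (CH₃)₃C–OTf > (CH₃)₃C–OBs > (CH₃)₃C–OC(O)CF₃ > (CH₃)₃C–F > (CH₃)₃C–OC(CH₃)₃

Same R in every case — rank the leaving groups.
Rank by basicity of the departing species: weakest base leaves most easily.
(CH₃)₃C–N₂⁺ loses N₂: no meaningful conjugate acid; N₂ departs as an exceptionally stable neutral molecule
(CH₃)₃C–OTf loses OTf⁻: pKₐ(CF₃SO₃H (triflic acid)) ≈ -14
(CH₃)₃C–OBs loses OBs⁻: pKₐ(p-BrC₆H₄SO₃H) ≈ -2.8
(CH₃)₃C–OC(O)CF₃ loses CF₃COO⁻: pKₐ(CF₃COOH) ≈ 0.2
(CH₃)₃C–F loses F⁻: pKₐ(HF) ≈ 3.2
(CH₃)₃C–OC(CH₃)₃ loses (CH₃)₃CO⁻: pKₐ(t-BuOH) ≈ 18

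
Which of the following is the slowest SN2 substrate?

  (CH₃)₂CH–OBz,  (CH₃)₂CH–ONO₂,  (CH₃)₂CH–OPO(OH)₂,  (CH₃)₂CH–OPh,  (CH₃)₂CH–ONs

With the same alkyl group throughout, only the leaving group differentiates the rates.
The more stable X⁻ (or X) is on its own — i.e. the weaker a base it is — the better a leaving group it makes.
(CH₃)₂CH–ONs loses ONs⁻: pKₐ(p-O₂NC₆H₄SO₃H) ≈ -3.5
(CH₃)₂CH–ONO₂ loses NO₃⁻: pKₐ(HNO₃) ≈ -1.3
(CH₃)₂CH–OPO(OH)₂ loses H₂PO₄⁻: pKₐ(H₃PO₄) ≈ 2.1
(CH₃)₂CH–OBz loses PhCOO⁻: pKₐ(C₆H₅COOH) ≈ 4.2
(CH₃)₂CH–OPh loses PhO⁻: pKₐ(C₆H₅OH (phenol)) ≈ 10

(CH₃)₂CH–OPh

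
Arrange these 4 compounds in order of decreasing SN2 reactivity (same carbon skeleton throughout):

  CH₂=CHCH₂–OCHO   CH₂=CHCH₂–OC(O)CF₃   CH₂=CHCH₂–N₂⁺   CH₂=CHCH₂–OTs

The skeletons are identical, so relative rate is governed entirely by leaving-group ability.
Leaving-group ability tracks the stability of the departed species; conjugate-acid pKₐ is the usual yardstick (lower pKₐ → better LG).
CH₂=CHCH₂–N₂⁺ loses N₂: no meaningful conjugate acid; N₂ departs as an exceptionally stable neutral molecule
CH₂=CHCH₂–OTs loses OTs⁻: pKₐ(p-CH₃C₆H₄SO₃H (TsOH)) ≈ -2.8
CH₂=CHCH₂–OC(O)CF₃ loses CF₃COO⁻: pKₐ(CF₃COOH) ≈ 0.2
CH₂=CHCH₂–OCHO loses HCOO⁻: pKₐ(HCOOH) ≈ 3.8

CH₂=CHCH₂–N₂⁺ > CH₂=CHCH₂–OTs > CH₂=CHCH₂–OC(O)CF₃ > CH₂=CHCH₂–OCHO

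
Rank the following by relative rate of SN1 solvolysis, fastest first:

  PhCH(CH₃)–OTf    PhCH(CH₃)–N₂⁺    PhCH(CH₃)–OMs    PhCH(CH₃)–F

PhCH(CH₃)–N₂⁺ > PhCH(CH₃)–OTf > PhCH(CH₃)–OMs > PhCH(CH₃)–F

The skeletons are identical, so relative rate is governed entirely by leaving-group ability.
A good leaving group is a weak base: the lower the pKₐ of its conjugate acid, the more readily it departs.
PhCH(CH₃)–N₂⁺ loses N₂: no meaningful conjugate acid; N₂ departs as an exceptionally stable neutral molecule
PhCH(CH₃)–OTf loses OTf⁻: pKₐ(CF₃SO₃H (triflic acid)) ≈ -14
PhCH(CH₃)–OMs loses OMs⁻: pKₐ(CH₃SO₃H (MsOH)) ≈ -1.9
PhCH(CH₃)–F loses F⁻: pKₐ(HF) ≈ 3.2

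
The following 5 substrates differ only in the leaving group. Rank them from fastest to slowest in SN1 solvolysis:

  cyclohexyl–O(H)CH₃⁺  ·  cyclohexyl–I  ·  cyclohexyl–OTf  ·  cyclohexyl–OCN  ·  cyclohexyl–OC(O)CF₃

Same R in every case — rank the leaving groups.
Rank by basicity of the departing species: weakest base leaves most easily.
cyclohexyl–OTf loses OTf⁻: pKₐ(CF₃SO₃H (triflic acid)) ≈ -14
cyclohexyl–I loses I⁻: pKₐ(HI) ≈ -10
cyclohexyl–O(H)CH₃⁺ loses R'OH: pKₐ(R'OH₂⁺) ≈ -2.4
cyclohexyl–OC(O)CF₃ loses CF₃COO⁻: pKₐ(CF₃COOH) ≈ 0.2
cyclohexyl–OCN loses NCO⁻: pKₐ(HOCN) ≈ 3.5

cyclohexyl–OTf > cyclohexyl–I > cyclohexyl–O(H)CH₃⁺ > cyclohexyl–OC(O)CF₃ > cyclohexyl–OCN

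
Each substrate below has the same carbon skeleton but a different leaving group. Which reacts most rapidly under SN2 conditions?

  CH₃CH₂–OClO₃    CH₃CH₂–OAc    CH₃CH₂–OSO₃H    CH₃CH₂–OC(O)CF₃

The skeletons are identical, so relative rate is governed entirely by leaving-group ability.
Rank by basicity of the departing species: weakest base leaves most easily.
CH₃CH₂–OClO₃ loses ClO₄⁻: pKₐ(HClO₄) ≈ -10
CH₃CH₂–OSO₃H loses HSO₄⁻: pKₐ(H₂SO₄) ≈ -3
CH₃CH₂–OC(O)CF₃ loses CF₃COO⁻: pKₐ(CF₃COOH) ≈ 0.2
CH₃CH₂–OAc loses AcO⁻: pKₐ(CH₃COOH) ≈ 4.8

CH₃CH₂–OClO₃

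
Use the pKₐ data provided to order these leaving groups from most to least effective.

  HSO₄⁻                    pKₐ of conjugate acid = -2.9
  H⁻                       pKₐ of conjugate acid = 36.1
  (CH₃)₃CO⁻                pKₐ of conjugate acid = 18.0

HSO₄⁻ > (CH₃)₃CO⁻ > H⁻

Lower conjugate-acid pKₐ ⇒ weaker base ⇒ better leaving group.
Sorting by the given values: HSO₄⁻ (-2.9), (CH₃)₃CO⁻ (18.0), H⁻ (36.1).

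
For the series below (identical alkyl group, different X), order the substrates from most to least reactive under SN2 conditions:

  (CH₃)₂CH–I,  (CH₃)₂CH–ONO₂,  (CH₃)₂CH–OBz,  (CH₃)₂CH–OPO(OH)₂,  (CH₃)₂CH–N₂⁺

Identical carbon frameworks mean the comparison reduces to leaving-group quality.
The more stable X⁻ (or X) is on its own — i.e. the weaker a base it is — the better a leaving group it makes.
(CH₃)₂CH–N₂⁺ loses N₂: no meaningful conjugate acid; N₂ departs as an exceptionally stable neutral molecule
(CH₃)₂CH–I loses I⁻: pKₐ(HI) ≈ -10
(CH₃)₂CH–ONO₂ loses NO₃⁻: pKₐ(HNO₃) ≈ -1.3
(CH₃)₂CH–OPO(OH)₂ loses H₂PO₄⁻: pKₐ(H₃PO₄) ≈ 2.1
(CH₃)₂CH–OBz loses PhCOO⁻: pKₐ(C₆H₅COOH) ≈ 4.2

(CH₃)₂CH–N₂⁺ > (CH₃)₂CH–I > (CH₃)₂CH–ONO₂ > (CH₃)₂CH–OPO(OH)₂ > (CH₃)₂CH–OBz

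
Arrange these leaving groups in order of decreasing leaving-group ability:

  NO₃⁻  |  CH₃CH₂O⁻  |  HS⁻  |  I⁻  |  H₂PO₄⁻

Rank by basicity of the departing species: weakest base leaves most easily.
I⁻: pKₐ(HI) ≈ -10 — large, highly polarisable; very weak base
NO₃⁻: pKₐ(HNO₃) ≈ -1.3 — resonance-delocalised over three oxygens
H₂PO₄⁻: pKₐ(H₃PO₄) ≈ 2.1 — moderate base; biological leaving group after further activation
HS⁻: pKₐ(H₂S) ≈ 7 — larger and more polarisable than the oxygen analogue
CH₃CH₂O⁻: pKₐ(CH₃CH₂OH) ≈ 16

I⁻ > NO₃⁻ > H₂PO₄⁻ > HS⁻ > CH₃CH₂O⁻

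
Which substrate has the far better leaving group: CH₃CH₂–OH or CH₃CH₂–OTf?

CH₃CH₂–OTf

From CH₃CH₂–OH the departing group would be OH⁻ (pKₐ(H₂O) ≈ 15.7). Strong base; essentially never leaves without prior activation.
From CH₃CH₂–OTf the leaving group is OTf⁻ (pKₐ(CF₃SO₃H (triflic acid)) ≈ -14). Charge spread over three oxygens and a CF₃ group; the premier leaving group in synthesis.
(In practice CH₃CH₂–OTf is made from CH₃CH₂–OH by treatment with Tf₂O / 2,6-lutidine, converting the hydroxyl into a triflate.)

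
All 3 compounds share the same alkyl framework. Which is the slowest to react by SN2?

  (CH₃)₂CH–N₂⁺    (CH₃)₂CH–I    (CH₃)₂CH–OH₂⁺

The skeletons are identical, so relative rate is governed entirely by leaving-group ability.
A good leaving group is a weak base: the lower the pKₐ of its conjugate acid, the more readily it departs.
(CH₃)₂CH–N₂⁺ loses N₂: no meaningful conjugate acid; N₂ departs as an exceptionally stable neutral molecule
(CH₃)₂CH–I loses I⁻: pKₐ(HI) ≈ -10
(CH₃)₂CH–OH₂⁺ loses H₂O: pKₐ(H₃O⁺) ≈ -1.7

(CH₃)₂CH–OH₂⁺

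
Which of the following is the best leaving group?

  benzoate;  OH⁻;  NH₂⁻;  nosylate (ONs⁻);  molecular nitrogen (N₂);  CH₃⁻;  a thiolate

molecular nitrogen (N₂)

molecular nitrogen (N₂): no meaningful conjugate acid; N₂ departs as an exceptionally stable neutral molecule
nosylate (ONs⁻): pKₐ(p-O₂NC₆H₄SO₃H) ≈ -3.5
benzoate: pKₐ(C₆H₅COOH) ≈ 4.2
a thiolate: pKₐ(RSH (a thiol)) ≈ 10.5
OH⁻: pKₐ(H₂O) ≈ 15.7
NH₂⁻: pKₐ(NH₃) ≈ 38
CH₃⁻: pKₐ(CH₄) ≈ 48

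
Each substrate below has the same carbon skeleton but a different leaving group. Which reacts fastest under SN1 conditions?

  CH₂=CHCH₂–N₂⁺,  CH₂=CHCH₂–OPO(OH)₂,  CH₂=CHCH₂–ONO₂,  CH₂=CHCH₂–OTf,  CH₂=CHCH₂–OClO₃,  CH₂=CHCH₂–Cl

CH₂=CHCH₂–N₂⁺

Same R in every case — rank the leaving groups.
Leaving-group ability tracks the stability of the departed species; conjugate-acid pKₐ is the usual yardstick (lower pKₐ → better LG).
CH₂=CHCH₂–N₂⁺ loses N₂: no meaningful conjugate acid; N₂ departs as an exceptionally stable neutral molecule
CH₂=CHCH₂–OTf loses OTf⁻: pKₐ(CF₃SO₃H (triflic acid)) ≈ -14
CH₂=CHCH₂–OClO₃ loses ClO₄⁻: pKₐ(HClO₄) ≈ -10
CH₂=CHCH₂–Cl loses Cl⁻: pKₐ(HCl) ≈ -7
CH₂=CHCH₂–ONO₂ loses NO₃⁻: pKₐ(HNO₃) ≈ -1.3
CH₂=CHCH₂–OPO(OH)₂ loses H₂PO₄⁻: pKₐ(H₃PO₄) ≈ 2.1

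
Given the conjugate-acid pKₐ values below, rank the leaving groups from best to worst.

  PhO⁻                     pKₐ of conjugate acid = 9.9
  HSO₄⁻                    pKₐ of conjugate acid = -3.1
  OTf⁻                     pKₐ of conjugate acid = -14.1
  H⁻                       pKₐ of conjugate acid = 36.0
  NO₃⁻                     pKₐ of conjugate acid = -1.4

OTf⁻ > HSO₄⁻ > NO₃⁻ > PhO⁻ > H⁻

Lower conjugate-acid pKₐ ⇒ weaker base ⇒ better leaving group.
Sorting by the given values: OTf⁻ (-14.1), HSO₄⁻ (-3.1), NO₃⁻ (-1.4), PhO⁻ (9.9), H⁻ (36.0).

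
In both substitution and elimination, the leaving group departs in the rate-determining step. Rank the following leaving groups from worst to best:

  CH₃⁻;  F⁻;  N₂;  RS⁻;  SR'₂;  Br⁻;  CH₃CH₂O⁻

A good leaving group is a weak base: the lower the pKₐ of its conjugate acid, the more readily it departs.
N₂: no meaningful conjugate acid; N₂ departs as an exceptionally stable neutral molecule
Br⁻: pKₐ(HBr) ≈ -9
SR'₂: pKₐ(R'₂SH⁺) ≈ -7 — neutral; leaves from a sulfonium salt (R–SR'₂⁺)
F⁻: pKₐ(HF) ≈ 3.2 — small and strongly basic; the poor halide leaving group
RS⁻: pKₐ(RSH (a thiol)) ≈ 10.5 — moderately basic; rarely leaves without activation
CH₃CH₂O⁻: pKₐ(CH₃CH₂OH) ≈ 16 — strong base; alkoxides do not leave unassisted
CH₃⁻: pKₐ(CH₄) ≈ 48 — unstabilised carbanion; the worst conceivable leaving group
Reversing gives the worst-to-best order requested.

CH₃⁻ < CH₃CH₂O⁻ < RS⁻ < F⁻ < SR'₂ < Br⁻ < N₂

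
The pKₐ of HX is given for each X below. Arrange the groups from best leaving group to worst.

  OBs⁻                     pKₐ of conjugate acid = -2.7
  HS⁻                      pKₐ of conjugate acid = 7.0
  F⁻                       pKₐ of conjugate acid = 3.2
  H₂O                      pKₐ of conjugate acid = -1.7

OBs⁻ > H₂O > F⁻ > HS⁻

Lower conjugate-acid pKₐ ⇒ weaker base ⇒ better leaving group.
Sorting by the given values: OBs⁻ (-2.7), H₂O (-1.7), F⁻ (3.2), HS⁻ (7.0).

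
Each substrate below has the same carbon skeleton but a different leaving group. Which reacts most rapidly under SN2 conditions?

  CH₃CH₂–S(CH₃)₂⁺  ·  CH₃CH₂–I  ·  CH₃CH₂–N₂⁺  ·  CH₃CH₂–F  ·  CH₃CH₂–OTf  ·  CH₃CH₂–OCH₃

CH₃CH₂–N₂⁺

The skeletons are identical, so relative rate is governed entirely by leaving-group ability.
Rank by basicity of the departing species: weakest base leaves most easily.
CH₃CH₂–N₂⁺ loses N₂: no meaningful conjugate acid; N₂ departs as an exceptionally stable neutral molecule
CH₃CH₂–OTf loses OTf⁻: pKₐ(CF₃SO₃H (triflic acid)) ≈ -14
CH₃CH₂–I loses I⁻: pKₐ(HI) ≈ -10
CH₃CH₂–S(CH₃)₂⁺ loses SR'₂: pKₐ(R'₂SH⁺) ≈ -7
CH₃CH₂–F loses F⁻: pKₐ(HF) ≈ 3.2
CH₃CH₂–OCH₃ loses CH₃O⁻: pKₐ(CH₃OH) ≈ 15.5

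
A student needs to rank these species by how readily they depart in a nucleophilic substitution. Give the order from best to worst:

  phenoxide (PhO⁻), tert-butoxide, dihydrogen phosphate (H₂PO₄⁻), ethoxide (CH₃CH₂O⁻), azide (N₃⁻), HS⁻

dihydrogen phosphate (H₂PO₄⁻) > azide (N₃⁻) > HS⁻ > phenoxide (PhO⁻) > ethoxide (CH₃CH₂O⁻) > tert-butoxide

dihydrogen phosphate (H₂PO₄⁻): pKₐ(H₃PO₄) ≈ 2.1 — moderate base; biological leaving group after further activation
azide (N₃⁻): pKₐ(HN₃) ≈ 4.7 — linear, resonance-stabilised
HS⁻: pKₐ(H₂S) ≈ 7 — larger and more polarisable than the oxygen analogue
phenoxide (PhO⁻): pKₐ(C₆H₅OH (phenol)) ≈ 10 — resonance into the ring helps, but still a poor LG
ethoxide (CH₃CH₂O⁻): pKₐ(CH₃CH₂OH) ≈ 16
tert-butoxide: pKₐ(t-BuOH) ≈ 18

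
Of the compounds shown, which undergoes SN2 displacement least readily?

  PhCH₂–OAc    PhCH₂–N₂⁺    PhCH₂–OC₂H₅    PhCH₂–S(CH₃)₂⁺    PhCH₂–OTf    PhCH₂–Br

PhCH₂–OC₂H₅

With the same alkyl group throughout, only the leaving group differentiates the rates.
A good leaving group is a weak base: the lower the pKₐ of its conjugate acid, the more readily it departs.
PhCH₂–N₂⁺ loses N₂: no meaningful conjugate acid; N₂ departs as an exceptionally stable neutral molecule
PhCH₂–OTf loses OTf⁻: pKₐ(CF₃SO₃H (triflic acid)) ≈ -14
PhCH₂–Br loses Br⁻: pKₐ(HBr) ≈ -9
PhCH₂–S(CH₃)₂⁺ loses SR'₂: pKₐ(R'₂SH⁺) ≈ -7
PhCH₂–OAc loses AcO⁻: pKₐ(CH₃COOH) ≈ 4.8
PhCH₂–OC₂H₅ loses CH₃CH₂O⁻: pKₐ(CH₃CH₂OH) ≈ 16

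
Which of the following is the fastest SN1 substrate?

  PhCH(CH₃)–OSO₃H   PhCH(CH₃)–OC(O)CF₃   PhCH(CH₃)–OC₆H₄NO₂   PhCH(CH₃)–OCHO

PhCH(CH₃)–OSO₃H

The skeletons are identical, so relative rate is governed entirely by leaving-group ability.
Rank by basicity of the departing species: weakest base leaves most easily.
PhCH(CH₃)–OSO₃H loses HSO₄⁻: pKₐ(H₂SO₄) ≈ -3
PhCH(CH₃)–OC(O)CF₃ loses CF₃COO⁻: pKₐ(CF₃COOH) ≈ 0.2
PhCH(CH₃)–OCHO loses HCOO⁻: pKₐ(HCOOH) ≈ 3.8
PhCH(CH₃)–OC₆H₄NO₂ loses p-O₂N–C₆H₄–O⁻: pKₐ(p-nitrophenol) ≈ 7.2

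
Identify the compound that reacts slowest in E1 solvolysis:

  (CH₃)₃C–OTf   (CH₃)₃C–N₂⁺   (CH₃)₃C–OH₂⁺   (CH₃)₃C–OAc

Identical carbon frameworks mean the comparison reduces to leaving-group quality.
Rank by basicity of the departing species: weakest base leaves most easily.
(CH₃)₃C–N₂⁺ loses N₂: no meaningful conjugate acid; N₂ departs as an exceptionally stable neutral molecule
(CH₃)₃C–OTf loses OTf⁻: pKₐ(CF₃SO₃H (triflic acid)) ≈ -14
(CH₃)₃C–OH₂⁺ loses H₂O: pKₐ(H₃O⁺) ≈ -1.7
(CH₃)₃C–OAc loses AcO⁻: pKₐ(CH₃COOH) ≈ 4.8

(CH₃)₃C–OAc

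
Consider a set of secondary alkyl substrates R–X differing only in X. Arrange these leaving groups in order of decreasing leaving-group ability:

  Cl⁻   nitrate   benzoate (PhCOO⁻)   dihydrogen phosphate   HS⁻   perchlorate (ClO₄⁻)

perchlorate (ClO₄⁻) > Cl⁻ > nitrate > dihydrogen phosphate > benzoate (PhCOO⁻) > HS⁻

Leaving-group ability tracks the stability of the departed species; conjugate-acid pKₐ is the usual yardstick (lower pKₐ → better LG).
perchlorate (ClO₄⁻): pKₐ(HClO₄) ≈ -10
Cl⁻: pKₐ(HCl) ≈ -7 — moderately weak base
nitrate: pKₐ(HNO₃) ≈ -1.3 — resonance-delocalised over three oxygens
dihydrogen phosphate: pKₐ(H₃PO₄) ≈ 2.1
benzoate (PhCOO⁻): pKₐ(C₆H₅COOH) ≈ 4.2
HS⁻: pKₐ(H₂S) ≈ 7 — larger and more polarisable than the oxygen analogue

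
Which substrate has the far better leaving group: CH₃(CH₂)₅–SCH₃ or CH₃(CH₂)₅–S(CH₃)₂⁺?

From CH₃(CH₂)₅–SCH₃ the departing group would be RS⁻ (pKₐ(RSH (a thiol)) ≈ 10.5). Moderately basic; rarely leaves without activation.
From CH₃(CH₂)₅–S(CH₃)₂⁺ the leaving group is SR'₂ (pKₐ(R'₂SH⁺) ≈ -7). Neutral; leaves from a sulfonium salt (R–SR'₂⁺).
(In practice CH₃(CH₂)₅–S(CH₃)₂⁺ is made from CH₃(CH₂)₅–SCH₃ by S-methylation with CH₃I, allowing neutral dimethyl sulfide, rather than methanethiolate, to depart.)

CH₃(CH₂)₅–S(CH₃)₂⁺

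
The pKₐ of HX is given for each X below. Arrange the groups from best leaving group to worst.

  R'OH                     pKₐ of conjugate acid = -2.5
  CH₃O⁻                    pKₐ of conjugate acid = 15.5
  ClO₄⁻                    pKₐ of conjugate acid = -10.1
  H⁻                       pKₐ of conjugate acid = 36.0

ClO₄⁻ > R'OH > CH₃O⁻ > H⁻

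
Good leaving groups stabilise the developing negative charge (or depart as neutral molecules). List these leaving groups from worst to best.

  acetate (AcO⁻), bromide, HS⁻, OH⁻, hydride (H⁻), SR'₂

The more stable X⁻ (or X) is on its own — i.e. the weaker a base it is — the better a leaving group it makes.
bromide: pKₐ(HBr) ≈ -9
SR'₂: pKₐ(R'₂SH⁺) ≈ -7
acetate (AcO⁻): pKₐ(CH₃COOH) ≈ 4.8
HS⁻: pKₐ(H₂S) ≈ 7
OH⁻: pKₐ(H₂O) ≈ 15.7
hydride (H⁻): pKₐ(H₂) ≈ 36
The question asks for worst first, so the sequence is read in increasing leaving-group ability.

hydride (H⁻) < OH⁻ < HS⁻ < acetate (AcO⁻) < SR'₂ < bromide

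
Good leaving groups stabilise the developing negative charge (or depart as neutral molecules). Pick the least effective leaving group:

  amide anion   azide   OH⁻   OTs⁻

OTs⁻: pKₐ(p-CH₃C₆H₄SO₃H (TsOH)) ≈ -2.8
azide: pKₐ(HN₃) ≈ 4.7
OH⁻: pKₐ(H₂O) ≈ 15.7
amide anion: pKₐ(NH₃) ≈ 38

amide anion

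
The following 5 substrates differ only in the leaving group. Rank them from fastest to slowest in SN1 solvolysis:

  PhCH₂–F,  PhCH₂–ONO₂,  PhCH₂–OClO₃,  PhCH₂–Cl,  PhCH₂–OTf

PhCH₂–OTf > PhCH₂–OClO₃ > PhCH₂–Cl > PhCH₂–ONO₂ > PhCH₂–F

Identical carbon frameworks mean the comparison reduces to leaving-group quality.
Rank by basicity of the departing species: weakest base leaves most easily.
PhCH₂–OTf loses OTf⁻: pKₐ(CF₃SO₃H (triflic acid)) ≈ -14
PhCH₂–OClO₃ loses ClO₄⁻: pKₐ(HClO₄) ≈ -10
PhCH₂–Cl loses Cl⁻: pKₐ(HCl) ≈ -7
PhCH₂–ONO₂ loses NO₃⁻: pKₐ(HNO₃) ≈ -1.3
PhCH₂–F loses F⁻: pKₐ(HF) ≈ 3.2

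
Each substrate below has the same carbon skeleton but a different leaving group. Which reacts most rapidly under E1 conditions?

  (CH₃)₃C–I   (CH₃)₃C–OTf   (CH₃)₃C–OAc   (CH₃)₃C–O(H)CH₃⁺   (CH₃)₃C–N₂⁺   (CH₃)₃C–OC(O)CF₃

Identical carbon frameworks mean the comparison reduces to leaving-group quality.
Leaving-group ability tracks the stability of the departed species; conjugate-acid pKₐ is the usual yardstick (lower pKₐ → better LG).
(CH₃)₃C–N₂⁺ loses N₂: no meaningful conjugate acid; N₂ departs as an exceptionally stable neutral molecule
(CH₃)₃C–OTf loses OTf⁻: pKₐ(CF₃SO₃H (triflic acid)) ≈ -14
(CH₃)₃C–I loses I⁻: pKₐ(HI) ≈ -10
(CH₃)₃C–O(H)CH₃⁺ loses R'OH: pKₐ(R'OH₂⁺) ≈ -2.4
(CH₃)₃C–OC(O)CF₃ loses CF₃COO⁻: pKₐ(CF₃COOH) ≈ 0.2
(CH₃)₃C–OAc loses AcO⁻: pKₐ(CH₃COOH) ≈ 4.8

(CH₃)₃C–N₂⁺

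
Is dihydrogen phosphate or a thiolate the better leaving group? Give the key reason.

dihydrogen phosphate

dihydrogen phosphate is the better leaving group.
pKₐ(H₃PO₄) ≈ 2.1 versus pKₐ(RSH (a thiol)) ≈ 10.5: dihydrogen phosphate is the much weaker base.
Moderate base; biological leaving group after further activation.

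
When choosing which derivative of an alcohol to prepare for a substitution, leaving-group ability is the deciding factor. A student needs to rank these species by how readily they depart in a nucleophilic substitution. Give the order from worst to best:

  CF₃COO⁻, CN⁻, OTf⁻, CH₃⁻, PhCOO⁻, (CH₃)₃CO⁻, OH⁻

CH₃⁻ < (CH₃)₃CO⁻ < OH⁻ < CN⁻ < PhCOO⁻ < CF₃COO⁻ < OTf⁻

OTf⁻: pKₐ(CF₃SO₃H (triflic acid)) ≈ -14 — charge spread over three oxygens and a CF₃ group; the premier leaving group in synthesis
CF₃COO⁻: pKₐ(CF₃COOH) ≈ 0.2
PhCOO⁻: pKₐ(C₆H₅COOH) ≈ 4.2 — aryl carboxylate
CN⁻: pKₐ(HCN) ≈ 9.2
OH⁻: pKₐ(H₂O) ≈ 15.7 — strong base; essentially never leaves without prior activation
(CH₃)₃CO⁻: pKₐ(t-BuOH) ≈ 18
CH₃⁻: pKₐ(CH₄) ≈ 48
Reversing gives the worst-to-best order requested.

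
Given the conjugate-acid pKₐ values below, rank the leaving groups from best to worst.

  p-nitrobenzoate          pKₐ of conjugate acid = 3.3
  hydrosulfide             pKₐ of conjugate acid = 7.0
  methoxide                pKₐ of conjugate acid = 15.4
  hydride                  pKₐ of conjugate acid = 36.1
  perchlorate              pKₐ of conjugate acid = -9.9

Lower conjugate-acid pKₐ ⇒ weaker base ⇒ better leaving group.
Sorting by the given values: perchlorate (-9.9), p-nitrobenzoate (3.3), hydrosulfide (7.0), methoxide (15.4), hydride (36.1).

perchlorate > p-nitrobenzoate > hydrosulfide > methoxide > hydride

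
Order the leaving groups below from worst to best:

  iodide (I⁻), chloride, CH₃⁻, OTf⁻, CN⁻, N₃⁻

Leaving-group ability tracks the stability of the departed species; conjugate-acid pKₐ is the usual yardstick (lower pKₐ → better LG).
OTf⁻: pKₐ(CF₃SO₃H (triflic acid)) ≈ -14 — charge spread over three oxygens and a CF₃ group; the premier leaving group in synthesis
iodide (I⁻): pKₐ(HI) ≈ -10 — large, highly polarisable; very weak base
chloride: pKₐ(HCl) ≈ -7
N₃⁻: pKₐ(HN₃) ≈ 4.7 — linear, resonance-stabilised
CN⁻: pKₐ(HCN) ≈ 9.2
CH₃⁻: pKₐ(CH₄) ≈ 48 — unstabilised carbanion; the worst conceivable leaving group
Reversing gives the worst-to-best order requested.

CH₃⁻ < CN⁻ < N₃⁻ < chloride < iodide (I⁻) < OTf⁻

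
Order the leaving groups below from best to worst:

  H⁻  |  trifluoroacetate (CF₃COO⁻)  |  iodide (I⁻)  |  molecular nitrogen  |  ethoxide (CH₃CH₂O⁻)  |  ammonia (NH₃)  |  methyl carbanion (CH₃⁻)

The more stable X⁻ (or X) is on its own — i.e. the weaker a base it is — the better a leaving group it makes.
molecular nitrogen: no meaningful conjugate acid; N₂ departs as an exceptionally stable neutral molecule
iodide (I⁻): pKₐ(HI) ≈ -10
trifluoroacetate (CF₃COO⁻): pKₐ(CF₃COOH) ≈ 0.2 — strongly electron-withdrawing CF₃ stabilises the carboxylate
ammonia (NH₃): pKₐ(NH₄⁺) ≈ 9.2
ethoxide (CH₃CH₂O⁻): pKₐ(CH₃CH₂OH) ≈ 16
H⁻: pKₐ(H₂) ≈ 36
methyl carbanion (CH₃⁻): pKₐ(CH₄) ≈ 48 — unstabilised carbanion; the worst conceivable leaving group

molecular nitrogen > iodide (I⁻) > trifluoroacetate (CF₃COO⁻) > ammonia (NH₃) > ethoxide (CH₃CH₂O⁻) > H⁻ > methyl carbanion (CH₃⁻)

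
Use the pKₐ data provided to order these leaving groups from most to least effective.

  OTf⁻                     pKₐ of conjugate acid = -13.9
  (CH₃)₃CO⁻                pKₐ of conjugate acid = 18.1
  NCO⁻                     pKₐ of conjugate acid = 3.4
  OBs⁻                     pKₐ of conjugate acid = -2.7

OTf⁻ > OBs⁻ > NCO⁻ > (CH₃)₃CO⁻

Lower conjugate-acid pKₐ ⇒ weaker base ⇒ better leaving group.
Sorting by the given values: OTf⁻ (-13.9), OBs⁻ (-2.7), NCO⁻ (3.4), (CH₃)₃CO⁻ (18.1).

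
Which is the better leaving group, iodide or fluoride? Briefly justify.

iodide is the better leaving group.
pKₐ(HI) ≈ -10 versus pKₐ(HF) ≈ 3.2: iodide is the much weaker base.
Large, highly polarisable; very weak base.

iodide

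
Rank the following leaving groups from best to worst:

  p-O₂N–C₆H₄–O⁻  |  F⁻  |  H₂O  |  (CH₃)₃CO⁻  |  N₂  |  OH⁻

Rank by basicity of the departing species: weakest base leaves most easily.
N₂: no meaningful conjugate acid; N₂ departs as an exceptionally stable neutral molecule
H₂O: pKₐ(H₃O⁺) ≈ -1.7 — neutral; leaves from a protonated alcohol (R–OH₂⁺)
F⁻: pKₐ(HF) ≈ 3.2 — small and strongly basic; the poor halide leaving group
p-O₂N–C₆H₄–O⁻: pKₐ(p-nitrophenol) ≈ 7.2 — nitro group delocalises the charge; the classic chromogenic LG
OH⁻: pKₐ(H₂O) ≈ 15.7
(CH₃)₃CO⁻: pKₐ(t-BuOH) ≈ 18 — bulky, strongly basic alkoxide

N₂ > H₂O > F⁻ > p-O₂N–C₆H₄–O⁻ > OH⁻ > (CH₃)₃CO⁻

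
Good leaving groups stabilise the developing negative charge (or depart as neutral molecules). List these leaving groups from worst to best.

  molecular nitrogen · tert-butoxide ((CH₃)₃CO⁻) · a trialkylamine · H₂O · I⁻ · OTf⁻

molecular nitrogen: no meaningful conjugate acid; N₂ departs as an exceptionally stable neutral molecule
OTf⁻: pKₐ(CF₃SO₃H (triflic acid)) ≈ -14
I⁻: pKₐ(HI) ≈ -10
H₂O: pKₐ(H₃O⁺) ≈ -1.7
a trialkylamine: pKₐ(R'₃NH⁺) ≈ 10.7
tert-butoxide ((CH₃)₃CO⁻): pKₐ(t-BuOH) ≈ 18
The question asks for worst first, so the sequence is read in increasing leaving-group ability.

tert-butoxide ((CH₃)₃CO⁻) < a trialkylamine < H₂O < I⁻ < OTf⁻ < molecular nitrogen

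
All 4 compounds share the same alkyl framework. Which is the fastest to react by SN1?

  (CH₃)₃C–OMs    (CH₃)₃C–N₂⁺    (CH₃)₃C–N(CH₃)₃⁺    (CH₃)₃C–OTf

The skeletons are identical, so relative rate is governed entirely by leaving-group ability.
Rank by basicity of the departing species: weakest base leaves most easily.
(CH₃)₃C–N₂⁺ loses N₂: no meaningful conjugate acid; N₂ departs as an exceptionally stable neutral molecule
(CH₃)₃C–OTf loses OTf⁻: pKₐ(CF₃SO₃H (triflic acid)) ≈ -14
(CH₃)₃C–OMs loses OMs⁻: pKₐ(CH₃SO₃H (MsOH)) ≈ -1.9
(CH₃)₃C–N(CH₃)₃⁺ loses NR'₃: pKₐ(R'₃NH⁺) ≈ 10.7

(CH₃)₃C–N₂⁺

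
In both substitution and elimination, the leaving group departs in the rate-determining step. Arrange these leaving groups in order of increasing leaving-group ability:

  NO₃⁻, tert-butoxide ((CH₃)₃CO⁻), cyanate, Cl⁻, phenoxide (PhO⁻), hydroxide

tert-butoxide ((CH₃)₃CO⁻) < hydroxide < phenoxide (PhO⁻) < cyanate < NO₃⁻ < Cl⁻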